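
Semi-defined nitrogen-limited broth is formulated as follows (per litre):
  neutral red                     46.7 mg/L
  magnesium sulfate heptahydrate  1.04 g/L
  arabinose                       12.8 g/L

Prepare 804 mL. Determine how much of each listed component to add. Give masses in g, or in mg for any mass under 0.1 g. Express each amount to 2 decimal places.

Target volume = 804 mL = 0.804 L.
neutral red: 46.7 mg/L × 0.804 L = 37.55 mg
magnesium sulfate heptahydrate: 1.04 g/L × 0.804 L = 0.84 g
arabinose: 12.8 g/L × 0.804 L = 10.29 g

neutral red 37.55 mg; magnesium sulfate heptahydrate 0.84 g; arabinose 10.29 g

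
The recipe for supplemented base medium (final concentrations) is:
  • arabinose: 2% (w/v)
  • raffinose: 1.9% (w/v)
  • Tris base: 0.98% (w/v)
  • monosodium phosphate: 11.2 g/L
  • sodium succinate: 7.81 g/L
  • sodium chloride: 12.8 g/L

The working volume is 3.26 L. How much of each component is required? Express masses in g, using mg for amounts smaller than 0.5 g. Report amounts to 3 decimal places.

arabinose 65.200 g; raffinose 61.940 g; Tris base 31.948 g; monosodium phosphate 36.512 g; sodium succinate 25.461 g; sodium chloride 41.728 g

Working volume: 3.26 L.
arabinose: 2 g per 100 mL × 3260 mL ÷ 100 = 65.200 g
raffinose: 1.9% w/v = 19 g/L → 19 × 3.26 L = 61.940 g
Tris base: 0.98% w/v = 9.8 g/L → 9.8 × 3.26 L = 31.948 g
monosodium phosphate: 11.2 g/L × 3.26 L = 36.512 g
sodium succinate: 7.81 g/L × 3.26 L = 25.461 g
sodium chloride: 12.8 g/L × 3.26 L = 41.728 g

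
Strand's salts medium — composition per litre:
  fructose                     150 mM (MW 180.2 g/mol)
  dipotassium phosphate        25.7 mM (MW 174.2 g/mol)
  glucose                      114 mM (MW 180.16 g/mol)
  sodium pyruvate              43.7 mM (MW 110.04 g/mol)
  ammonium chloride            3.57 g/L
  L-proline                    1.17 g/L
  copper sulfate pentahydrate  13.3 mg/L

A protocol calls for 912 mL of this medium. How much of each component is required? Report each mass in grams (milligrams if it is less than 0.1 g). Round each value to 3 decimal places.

Scale factor relative to 1 L: 0.912.
fructose: 150 mmol/L × 180.2 g/mol × 0.912 L ÷ 1000 = 24.651 g
dipotassium phosphate: 25.7 mmol/L × 174.2 g/mol × 0.912 L ÷ 1000 = 4.083 g
glucose: 114 mmol/L × 180.16 g/mol × 0.912 L ÷ 1000 = 18.731 g
sodium pyruvate: 43.7 mmol/L × 110.04 g/mol × 0.912 L ÷ 1000 = 4.386 g
ammonium chloride: 3.57 g/L × 0.912 L = 3.256 g
L-proline: 1.17 g/L × 0.912 L = 1.067 g
copper sulfate pentahydrate: 13.3 mg/L × 0.912 L = 12.130 mg

fructose 24.651 g; dipotassium phosphate 4.083 g; glucose 18.731 g; sodium pyruvate 4.386 g; ammonium chloride 3.256 g; L-proline 1.067 g; copper sulfate pentahydrate 12.130 mg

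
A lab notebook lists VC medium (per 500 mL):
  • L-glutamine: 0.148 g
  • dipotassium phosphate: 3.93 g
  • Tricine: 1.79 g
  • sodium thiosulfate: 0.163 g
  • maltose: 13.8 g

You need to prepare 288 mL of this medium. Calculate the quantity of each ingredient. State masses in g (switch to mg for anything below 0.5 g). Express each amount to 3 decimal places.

L-glutamine 85.248 mg; dipotassium phosphate 2.264 g; Tricine 1.031 g; sodium thiosulfate 93.888 mg; maltose 7.949 g

Ratio of target to recipe volume: 288 / 500 = 0.576.
L-glutamine: 0.148 g × (288 mL / 500 mL) = 0.085248 g = 85.248 mg
dipotassium phosphate: 3.93 g × (288 mL / 500 mL) = 2.264 g
Tricine: 1.79 g × (288 mL / 500 mL) = 1.031 g
sodium thiosulfate: 0.163 g × (288 mL / 500 mL) = 0.093888 g = 93.888 mg
maltose: 13.8 g × (288 mL / 500 mL) = 7.949 g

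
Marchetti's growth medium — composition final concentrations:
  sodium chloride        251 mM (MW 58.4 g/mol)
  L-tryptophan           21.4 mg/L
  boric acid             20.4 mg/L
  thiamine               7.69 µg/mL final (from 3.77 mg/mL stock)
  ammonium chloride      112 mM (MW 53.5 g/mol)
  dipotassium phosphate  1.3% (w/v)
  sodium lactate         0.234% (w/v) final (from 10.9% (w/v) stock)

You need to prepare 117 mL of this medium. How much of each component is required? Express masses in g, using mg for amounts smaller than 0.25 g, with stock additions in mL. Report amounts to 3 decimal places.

Working volume: 117 mL = 0.117 L.
sodium chloride: 251 mmol/L × 58.4 g/mol × 0.117 L ÷ 1000 = 1.715 g
L-tryptophan: 21.4 mg/L × 0.117 L = 2.504 mg
boric acid: 20.4 mg/L × 0.117 L = 2.387 mg
thiamine: C1V1 = C2V2 → 7.69 µg/mL × 117 mL ÷ 3770 µg/mL = 0.239 mL
ammonium chloride: 112 mmol/L × 53.5 g/mol × 0.117 L ÷ 1000 = 0.701 g
dipotassium phosphate: 1.3% w/v = 13 g/L → 13 × 0.117 L = 1.521 g
sodium lactate: dilute stock: 0.234% ÷ 10.9% × 117 mL = 2.512 mL

sodium chloride 1.715 g; L-tryptophan 2.504 mg; boric acid 2.387 mg; thiamine 0.239 mL; ammonium chloride 0.701 g; dipotassium phosphate 1.521 g; sodium lactate 2.512 mL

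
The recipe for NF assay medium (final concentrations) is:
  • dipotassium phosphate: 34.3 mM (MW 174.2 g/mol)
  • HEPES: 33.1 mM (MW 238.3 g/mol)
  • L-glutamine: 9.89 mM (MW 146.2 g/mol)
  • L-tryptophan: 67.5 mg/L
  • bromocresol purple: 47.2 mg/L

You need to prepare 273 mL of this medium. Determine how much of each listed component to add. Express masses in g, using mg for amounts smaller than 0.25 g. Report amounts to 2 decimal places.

Working volume: 273 mL = 0.273 L.
dipotassium phosphate: 34.3 mmol/L × 174.2 g/mol × 0.273 L ÷ 1000 = 1.63 g
HEPES: 33.1 mmol/L × 238.3 g/mol × 0.273 L ÷ 1000 = 2.15 g
L-glutamine: 9.89 mmol/L × 146.2 g/mol × 0.273 L ÷ 1000 = 0.39 g
L-tryptophan: 67.5 mg/L × 0.273 L = 18.43 mg
bromocresol purple: 47.2 mg/L × 0.273 L = 12.89 mg

dipotassium phosphate 1.63 g; HEPES 2.15 g; L-glutamine 0.39 g; L-tryptophan 18.43 mg; bromocresol purple 12.89 mg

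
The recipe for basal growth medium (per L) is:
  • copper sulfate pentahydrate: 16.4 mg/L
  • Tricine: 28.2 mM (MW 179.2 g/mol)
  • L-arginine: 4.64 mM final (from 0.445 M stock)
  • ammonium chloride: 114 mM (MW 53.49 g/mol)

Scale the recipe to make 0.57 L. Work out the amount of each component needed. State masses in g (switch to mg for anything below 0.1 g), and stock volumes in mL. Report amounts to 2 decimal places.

copper sulfate pentahydrate 9.35 mg; Tricine 2.88 g; L-arginine 5.94 mL; ammonium chloride 3.48 g

Working volume: 0.57 L.
copper sulfate pentahydrate: 16.4 mg/L × 0.57 L = 9.35 mg
Tricine: 28.2 mmol/L × 179.2 g/mol × 0.57 L ÷ 1000 = 2.88 g
L-arginine: C1V1 = C2V2 → 4.64 mM × 570 mL ÷ 445 mM = 5.94 mL
ammonium chloride: 114 mmol/L × 53.49 g/mol × 0.57 L ÷ 1000 = 3.48 g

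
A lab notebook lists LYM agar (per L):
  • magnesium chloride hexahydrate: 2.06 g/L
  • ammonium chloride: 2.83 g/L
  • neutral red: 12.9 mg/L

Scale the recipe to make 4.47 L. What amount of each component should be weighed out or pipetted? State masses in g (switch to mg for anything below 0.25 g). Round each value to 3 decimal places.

Scale factor relative to 1 L: 4.47.
magnesium chloride hexahydrate: 2.06 g/L × 4.47 L = 9.208 g
ammonium chloride: 2.83 g/L × 4.47 L = 12.650 g
neutral red: 12.9 mg/L × 4.47 L = 57.663 mg

magnesium chloride hexahydrate 9.208 g; ammonium chloride 12.650 g; neutral red 57.663 mg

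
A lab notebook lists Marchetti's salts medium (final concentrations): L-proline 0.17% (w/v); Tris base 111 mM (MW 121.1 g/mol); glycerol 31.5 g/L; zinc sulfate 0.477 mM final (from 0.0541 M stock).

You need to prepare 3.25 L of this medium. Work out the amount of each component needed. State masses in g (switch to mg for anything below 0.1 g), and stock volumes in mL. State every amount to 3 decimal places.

Scale factor relative to 1 L: 3.25.
L-proline: 0.17% w/v = 1.7 g/L → 1.7 × 3.25 L = 5.525 g
Tris base: 111 mmol/L × 121.1 g/mol × 3.25 L ÷ 1000 = 43.687 g
glycerol: 31.5 g/L × 3.25 L = 102.375 g
zinc sulfate: C1V1 = C2V2 → 0.477 mM × 3250 mL ÷ 54.1 mM = 28.655 mL

L-proline 5.525 g; Tris base 43.687 g; glycerol 102.375 g; zinc sulfate 28.655 mL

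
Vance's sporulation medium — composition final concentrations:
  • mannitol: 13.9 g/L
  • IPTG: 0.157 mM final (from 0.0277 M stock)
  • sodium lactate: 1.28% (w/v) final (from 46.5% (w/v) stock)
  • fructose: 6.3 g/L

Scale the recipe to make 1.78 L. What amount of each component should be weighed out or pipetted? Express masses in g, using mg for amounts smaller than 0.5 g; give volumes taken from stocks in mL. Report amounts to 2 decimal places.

Scale factor relative to 1 L: 1.78.
mannitol: 13.9 g/L × 1.78 L = 24.74 g
IPTG: V = C2·V2/C1 = 0.157 mM × 1780 mL ÷ 27.7 mM = 10.09 mL
sodium lactate: C1V1 = C2V2 → 1.28% ÷ 46.5% × 1780 mL = 49.00 mL
fructose: 6.3 g/L × 1.78 L = 11.21 g

mannitol 24.74 g; IPTG 10.09 mL; sodium lactate 49.00 mL; fructose 11.21 g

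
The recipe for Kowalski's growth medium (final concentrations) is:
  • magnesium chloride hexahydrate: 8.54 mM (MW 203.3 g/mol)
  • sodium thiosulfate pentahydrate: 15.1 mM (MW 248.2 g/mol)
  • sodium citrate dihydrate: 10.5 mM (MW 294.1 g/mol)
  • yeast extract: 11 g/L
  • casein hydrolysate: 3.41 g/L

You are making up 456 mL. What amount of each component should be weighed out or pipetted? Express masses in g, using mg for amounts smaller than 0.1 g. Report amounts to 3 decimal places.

magnesium chloride hexahydrate 0.792 g; sodium thiosulfate pentahydrate 1.709 g; sodium citrate dihydrate 1.408 g; yeast extract 5.016 g; casein hydrolysate 1.555 g

Working volume: 456 mL = 0.456 L.
magnesium chloride hexahydrate: 8.54 mmol/L × 203.3 g/mol × 0.456 L ÷ 1000 = 0.792 g
sodium thiosulfate pentahydrate: 15.1 mmol/L × 248.2 g/mol × 0.456 L ÷ 1000 = 1.709 g
sodium citrate dihydrate: 10.5 mmol/L × 294.1 g/mol × 0.456 L ÷ 1000 = 1.408 g
yeast extract: 11 g/L × 0.456 L = 5.016 g
casein hydrolysate: 3.41 g/L × 0.456 L = 1.555 g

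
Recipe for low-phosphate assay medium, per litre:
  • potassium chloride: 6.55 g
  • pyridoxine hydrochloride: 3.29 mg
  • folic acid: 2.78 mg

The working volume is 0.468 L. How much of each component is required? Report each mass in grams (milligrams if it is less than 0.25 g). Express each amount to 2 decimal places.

Scale factor = 468 mL / 1000 mL = 0.468.
potassium chloride: 6.55 g × (468 mL / 1000 mL) = 3.07 g
pyridoxine hydrochloride: 3.29 mg × (468 mL / 1000 mL) = 1.54 mg
folic acid: 2.78 mg × (468 mL / 1000 mL) = 1.30 mg

potassium chloride 3.07 g; pyridoxine hydrochloride 1.54 mg; folic acid 1.30 mg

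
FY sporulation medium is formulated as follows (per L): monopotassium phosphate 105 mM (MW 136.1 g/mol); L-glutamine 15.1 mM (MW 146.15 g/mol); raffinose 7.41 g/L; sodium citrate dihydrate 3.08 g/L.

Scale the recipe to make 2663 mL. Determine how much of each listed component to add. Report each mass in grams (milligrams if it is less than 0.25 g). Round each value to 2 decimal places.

monopotassium phosphate 38.06 g; L-glutamine 5.88 g; raffinose 19.73 g; sodium citrate dihydrate 8.20 g

Working volume: 2663 mL = 2.663 L.
monopotassium phosphate: 105 mmol/L × 136.1 g/mol × 2.663 L ÷ 1000 = 38.06 g
L-glutamine: 15.1 mmol/L × 146.15 g/mol × 2.663 L ÷ 1000 = 5.88 g
raffinose: 7.41 g/L × 2.663 L = 19.73 g
sodium citrate dihydrate: 3.08 g/L × 2.663 L = 8.20 g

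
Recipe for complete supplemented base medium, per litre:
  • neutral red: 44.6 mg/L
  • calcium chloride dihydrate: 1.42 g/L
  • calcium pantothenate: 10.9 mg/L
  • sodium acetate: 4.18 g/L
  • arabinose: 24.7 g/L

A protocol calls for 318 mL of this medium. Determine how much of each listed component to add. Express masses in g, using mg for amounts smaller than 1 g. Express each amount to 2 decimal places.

neutral red 14.18 mg; calcium chloride dihydrate 451.56 mg; calcium pantothenate 3.47 mg; sodium acetate 1.33 g; arabinose 7.85 g

Target volume = 318 mL = 0.318 L.
neutral red: 44.6 mg/L × 0.318 L = 14.18 mg
calcium chloride dihydrate: 1.42 g/L × 0.318 L = 0.45156 g = 451.56 mg
calcium pantothenate: 10.9 mg/L × 0.318 L = 3.47 mg
sodium acetate: 4.18 g/L × 0.318 L = 1.33 g
arabinose: 24.7 g/L × 0.318 L = 7.85 g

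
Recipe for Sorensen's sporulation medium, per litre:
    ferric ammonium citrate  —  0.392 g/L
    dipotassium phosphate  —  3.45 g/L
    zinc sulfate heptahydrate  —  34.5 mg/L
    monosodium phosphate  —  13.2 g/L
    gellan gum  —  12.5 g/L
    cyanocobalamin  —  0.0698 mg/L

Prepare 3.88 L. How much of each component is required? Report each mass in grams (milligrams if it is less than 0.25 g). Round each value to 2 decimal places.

ferric ammonium citrate 1.52 g; dipotassium phosphate 13.39 g; zinc sulfate heptahydrate 133.86 mg; monosodium phosphate 51.22 g; gellan gum 48.50 g; cyanocobalamin 0.27 mg

Scale factor relative to 1 L: 3.88.
ferric ammonium citrate: 0.392 g/L × 3.88 L = 1.52 g
dipotassium phosphate: 3.45 g/L × 3.88 L = 13.39 g
zinc sulfate heptahydrate: 34.5 mg/L × 3.88 L = 133.86 mg
monosodium phosphate: 13.2 g/L × 3.88 L = 51.22 g
gellan gum: 12.5 g/L × 3.88 L = 48.50 g
cyanocobalamin: 0.0698 mg/L × 3.88 L = 0.27 mg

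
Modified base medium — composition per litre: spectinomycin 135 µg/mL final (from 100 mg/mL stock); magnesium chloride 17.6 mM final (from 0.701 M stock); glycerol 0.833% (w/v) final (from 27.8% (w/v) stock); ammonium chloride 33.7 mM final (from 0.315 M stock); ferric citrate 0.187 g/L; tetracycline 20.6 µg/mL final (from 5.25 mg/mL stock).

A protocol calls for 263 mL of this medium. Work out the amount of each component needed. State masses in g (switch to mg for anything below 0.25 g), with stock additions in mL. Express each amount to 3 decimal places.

Target volume = 263 mL = 0.263 L.
spectinomycin: C1V1 = C2V2 → 135 µg/mL × 263 mL ÷ 100000 µg/mL = 0.355 mL
magnesium chloride: dilute stock: 17.6 mM × 263 mL ÷ 701 mM = 6.603 mL
glycerol: dilute stock: 0.833% ÷ 27.8% × 263 mL = 7.881 mL
ammonium chloride: V = C2·V2/C1 = 33.7 mM × 263 mL ÷ 315 mM = 28.137 mL
ferric citrate: 0.187 g/L × 0.263 L = 0.049181 g = 49.181 mg
tetracycline: dilute stock: 20.6 µg/mL × 263 mL ÷ 5250 µg/mL = 1.032 mL

spectinomycin 0.355 mL; magnesium chloride 6.603 mL; glycerol 7.881 mL; ammonium chloride 28.137 mL; ferric citrate 49.181 mg; tetracycline 1.032 mL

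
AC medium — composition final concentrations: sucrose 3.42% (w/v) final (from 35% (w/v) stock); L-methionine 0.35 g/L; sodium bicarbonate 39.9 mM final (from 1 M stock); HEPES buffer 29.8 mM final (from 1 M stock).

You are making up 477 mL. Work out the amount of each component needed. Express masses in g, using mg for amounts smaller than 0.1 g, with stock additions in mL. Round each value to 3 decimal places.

sucrose 46.610 mL; L-methionine 0.167 g; sodium bicarbonate 19.032 mL; HEPES buffer 14.215 mL

Target volume = 477 mL = 0.477 L.
sucrose: V = C2·V2/C1 = 3.42% ÷ 35% × 477 mL = 46.610 mL
L-methionine: 0.35 g/L × 0.477 L = 0.167 g
sodium bicarbonate: dilute stock: 39.9 mM × 477 mL ÷ 1000 mM = 19.032 mL
HEPES buffer: C1V1 = C2V2 → 29.8 mM × 477 mL ÷ 1000 mM = 14.215 mL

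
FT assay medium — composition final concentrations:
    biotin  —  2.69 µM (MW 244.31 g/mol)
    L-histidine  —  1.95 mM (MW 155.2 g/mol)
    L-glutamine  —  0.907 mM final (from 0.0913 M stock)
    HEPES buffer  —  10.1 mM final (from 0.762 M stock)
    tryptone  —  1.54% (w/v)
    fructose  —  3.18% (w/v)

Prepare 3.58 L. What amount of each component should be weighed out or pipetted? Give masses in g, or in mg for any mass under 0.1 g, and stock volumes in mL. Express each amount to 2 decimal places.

Scale factor relative to 1 L: 3.58.
biotin: 2.69 µmol/L × 244.31 g/mol × 3.58 L ÷ 1000 = 2.35 mg
L-histidine: 1.95 mmol/L × 155.2 g/mol × 3.58 L ÷ 1000 = 1.08 g
L-glutamine: dilute stock: 0.907 mM × 3580 mL ÷ 91.3 mM = 35.56 mL
HEPES buffer: V = C2·V2/C1 = 10.1 mM × 3580 mL ÷ 762 mM = 47.45 mL
tryptone: 1.54 g per 100 mL × 3580 mL ÷ 100 = 55.13 g
fructose: 3.18% w/v = 31.8 g/L → 31.8 × 3.58 L = 113.84 g

biotin 2.35 mg; L-histidine 1.08 g; L-glutamine 35.56 mL; HEPES buffer 47.45 mL; tryptone 55.13 g; fructose 113.84 g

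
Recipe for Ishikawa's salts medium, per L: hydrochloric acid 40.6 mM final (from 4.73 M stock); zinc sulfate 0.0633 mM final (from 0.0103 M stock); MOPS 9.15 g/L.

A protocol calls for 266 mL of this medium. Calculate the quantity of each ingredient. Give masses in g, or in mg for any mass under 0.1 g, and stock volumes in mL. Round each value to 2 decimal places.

Scale factor relative to 1 L: 0.266.
hydrochloric acid: V = C2·V2/C1 = 40.6 mM × 266 mL ÷ 4730 mM = 2.28 mL
zinc sulfate: C1V1 = C2V2 → 0.0633 mM × 266 mL ÷ 10.3 mM = 1.63 mL
MOPS: 9.15 g/L × 0.266 L = 2.43 g

hydrochloric acid 2.28 mL; zinc sulfate 1.63 mL; MOPS 2.43 g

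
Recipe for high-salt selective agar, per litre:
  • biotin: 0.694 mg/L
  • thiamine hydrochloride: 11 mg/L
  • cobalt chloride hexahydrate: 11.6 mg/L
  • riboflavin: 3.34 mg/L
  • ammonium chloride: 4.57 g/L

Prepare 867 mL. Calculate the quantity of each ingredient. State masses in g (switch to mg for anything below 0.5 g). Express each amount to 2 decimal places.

biotin 0.60 mg; thiamine hydrochloride 9.54 mg; cobalt chloride hexahydrate 10.06 mg; riboflavin 2.90 mg; ammonium chloride 3.96 g

Scale factor relative to 1 L: 0.867.
biotin: 0.694 mg/L × 0.867 L = 0.60 mg
thiamine hydrochloride: 11 mg/L × 0.867 L = 9.54 mg
cobalt chloride hexahydrate: 11.6 mg/L × 0.867 L = 10.06 mg
riboflavin: 3.34 mg/L × 0.867 L = 2.90 mg
ammonium chloride: 4.57 g/L × 0.867 L = 3.96 g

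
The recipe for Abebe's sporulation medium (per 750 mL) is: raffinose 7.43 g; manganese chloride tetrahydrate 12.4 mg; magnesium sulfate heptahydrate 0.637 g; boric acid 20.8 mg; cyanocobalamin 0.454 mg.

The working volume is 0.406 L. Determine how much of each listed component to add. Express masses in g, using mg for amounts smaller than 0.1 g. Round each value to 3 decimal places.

raffinose 4.022 g; manganese chloride tetrahydrate 6.713 mg; magnesium sulfate heptahydrate 0.345 g; boric acid 11.260 mg; cyanocobalamin 0.246 mg

Ratio of target to recipe volume: 406 / 750 = 0.541333.
raffinose: 7.43 g × (406 mL / 750 mL) = 4.022 g
manganese chloride tetrahydrate: 12.4 mg × (406 mL / 750 mL) = 6.713 mg
magnesium sulfate heptahydrate: 0.637 g × (406 mL / 750 mL) = 0.345 g
boric acid: 20.8 mg × (406 mL / 750 mL) = 11.260 mg
cyanocobalamin: 0.454 mg × (406 mL / 750 mL) = 0.246 mg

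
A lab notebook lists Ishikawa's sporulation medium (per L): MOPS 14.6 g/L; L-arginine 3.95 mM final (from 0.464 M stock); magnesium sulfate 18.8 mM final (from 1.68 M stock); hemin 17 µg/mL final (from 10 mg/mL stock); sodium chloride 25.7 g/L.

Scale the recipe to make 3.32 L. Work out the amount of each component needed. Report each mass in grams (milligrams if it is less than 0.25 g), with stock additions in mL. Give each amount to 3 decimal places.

MOPS 48.472 g; L-arginine 28.263 mL; magnesium sulfate 37.152 mL; hemin 5.644 mL; sodium chloride 85.324 g

Scale factor relative to 1 L: 3.32.
MOPS: 14.6 g/L × 3.32 L = 48.472 g
L-arginine: dilute stock: 3.95 mM × 3320 mL ÷ 464 mM = 28.263 mL
magnesium sulfate: dilute stock: 18.8 mM × 3320 mL ÷ 1680 mM = 37.152 mL
hemin: V = C2·V2/C1 = 17 µg/mL × 3320 mL ÷ 10000 µg/mL = 5.644 mL
sodium chloride: 25.7 g/L × 3.32 L = 85.324 g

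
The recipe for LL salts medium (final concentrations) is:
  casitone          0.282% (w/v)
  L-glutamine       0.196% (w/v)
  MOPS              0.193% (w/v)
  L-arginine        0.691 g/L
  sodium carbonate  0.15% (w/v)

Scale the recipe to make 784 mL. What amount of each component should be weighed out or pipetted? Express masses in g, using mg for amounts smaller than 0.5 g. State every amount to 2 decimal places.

Scale factor relative to 1 L: 0.784.
casitone: 0.282 g per 100 mL × 784 mL ÷ 100 = 2.21 g
L-glutamine: 0.196% w/v = 1.96 g/L → 1.96 × 0.784 L = 1.54 g
MOPS: 0.193 g per 100 mL × 784 mL ÷ 100 = 1.51 g
L-arginine: 0.691 g/L × 0.784 L = 0.54 g
sodium carbonate: 0.15% w/v = 1.5 g/L → 1.5 × 0.784 L = 1.18 g

casitone 2.21 g; L-glutamine 1.54 g; MOPS 1.51 g; L-arginine 0.54 g; sodium carbonate 1.18 g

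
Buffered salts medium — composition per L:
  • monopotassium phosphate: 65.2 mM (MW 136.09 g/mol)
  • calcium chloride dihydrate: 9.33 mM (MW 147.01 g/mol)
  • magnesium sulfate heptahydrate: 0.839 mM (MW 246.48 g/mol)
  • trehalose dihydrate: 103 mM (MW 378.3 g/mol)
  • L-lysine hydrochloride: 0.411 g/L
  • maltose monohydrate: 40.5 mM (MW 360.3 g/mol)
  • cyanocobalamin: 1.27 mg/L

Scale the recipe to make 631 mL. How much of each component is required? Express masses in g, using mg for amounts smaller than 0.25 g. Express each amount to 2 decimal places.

Working volume: 631 mL = 0.631 L.
monopotassium phosphate: 65.2 mmol/L × 136.09 g/mol × 0.631 L ÷ 1000 = 5.60 g
calcium chloride dihydrate: 9.33 mmol/L × 147.01 g/mol × 0.631 L ÷ 1000 = 0.87 g
magnesium sulfate heptahydrate: 0.839 mmol/L × 246.48 mg/mmol × 0.631 L = 130.49 mg
trehalose dihydrate: 103 mmol/L × 378.3 g/mol × 0.631 L ÷ 1000 = 24.59 g
L-lysine hydrochloride: 0.411 g/L × 0.631 L = 0.26 g
maltose monohydrate: 40.5 mmol/L × 360.3 g/mol × 0.631 L ÷ 1000 = 9.21 g
cyanocobalamin: 1.27 mg/L × 0.631 L = 0.80 mg

monopotassium phosphate 5.60 g; calcium chloride dihydrate 0.87 g; magnesium sulfate heptahydrate 130.49 mg; trehalose dihydrate 24.59 g; L-lysine hydrochloride 0.26 g; maltose monohydrate 9.21 g; cyanocobalamin 0.80 mg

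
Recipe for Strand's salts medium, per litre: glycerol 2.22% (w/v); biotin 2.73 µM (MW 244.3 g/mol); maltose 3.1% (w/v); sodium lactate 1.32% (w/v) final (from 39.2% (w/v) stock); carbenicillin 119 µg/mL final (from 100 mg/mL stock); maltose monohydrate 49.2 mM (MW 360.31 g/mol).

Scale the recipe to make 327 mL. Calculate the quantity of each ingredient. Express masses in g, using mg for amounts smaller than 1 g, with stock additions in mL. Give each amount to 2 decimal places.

Target volume = 327 mL = 0.327 L.
glycerol: 2.22% w/v = 22.2 g/L → 22.2 × 0.327 L = 7.26 g
biotin: 2.73 µmol/L × 244.3 g/mol × 0.327 L ÷ 1000 = 0.22 mg
maltose: 3.1 g per 100 mL × 327 mL ÷ 100 = 10.14 g
sodium lactate: dilute stock: 1.32% ÷ 39.2% × 327 mL = 11.01 mL
carbenicillin: dilute stock: 119 µg/mL × 327 mL ÷ 100000 µg/mL = 0.39 mL
maltose monohydrate: 49.2 mmol/L × 360.31 g/mol × 0.327 L ÷ 1000 = 5.80 g

glycerol 7.26 g; biotin 0.22 mg; maltose 10.14 g; sodium lactate 11.01 mL; carbenicillin 0.39 mL; maltose monohydrate 5.80 g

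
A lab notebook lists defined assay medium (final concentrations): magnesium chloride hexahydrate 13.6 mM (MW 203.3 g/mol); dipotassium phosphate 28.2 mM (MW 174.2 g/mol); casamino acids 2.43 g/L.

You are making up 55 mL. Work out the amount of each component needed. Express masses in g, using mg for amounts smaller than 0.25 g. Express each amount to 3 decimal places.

Target volume = 55 mL = 0.055 L.
magnesium chloride hexahydrate: 13.6 mmol/L × 203.3 mg/mmol × 0.055 L = 152.068 mg
dipotassium phosphate: 28.2 mmol/L × 174.2 g/mol × 0.055 L ÷ 1000 = 0.270 g
casamino acids: 2.43 g/L × 0.055 L = 0.13365 g = 133.650 mg

magnesium chloride hexahydrate 152.068 mg; dipotassium phosphate 0.270 g; casamino acids 133.650 mg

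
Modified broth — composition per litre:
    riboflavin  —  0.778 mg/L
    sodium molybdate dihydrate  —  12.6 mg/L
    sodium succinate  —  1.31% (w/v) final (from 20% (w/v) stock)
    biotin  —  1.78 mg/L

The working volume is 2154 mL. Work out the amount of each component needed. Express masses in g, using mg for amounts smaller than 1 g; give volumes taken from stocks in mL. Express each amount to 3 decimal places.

Scale factor relative to 1 L: 2.154.
riboflavin: 0.778 mg/L × 2.154 L = 1.676 mg
sodium molybdate dihydrate: 12.6 mg/L × 2.154 L = 27.140 mg
sodium succinate: dilute stock: 1.31% ÷ 20% × 2154 mL = 141.087 mL
biotin: 1.78 mg/L × 2.154 L = 3.834 mg

riboflavin 1.676 mg; sodium molybdate dihydrate 27.140 mg; sodium succinate 141.087 mL; biotin 3.834 mg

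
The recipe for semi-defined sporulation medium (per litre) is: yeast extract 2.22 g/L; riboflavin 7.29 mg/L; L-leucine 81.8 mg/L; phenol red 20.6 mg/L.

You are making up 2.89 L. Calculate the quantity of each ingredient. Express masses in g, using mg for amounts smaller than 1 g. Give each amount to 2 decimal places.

Scale factor relative to 1 L: 2.89.
yeast extract: 2.22 g/L × 2.89 L = 6.42 g
riboflavin: 7.29 mg/L × 2.89 L = 21.07 mg
L-leucine: 81.8 mg/L × 2.89 L = 236.40 mg
phenol red: 20.6 mg/L × 2.89 L = 59.53 mg

yeast extract 6.42 g; riboflavin 21.07 mg; L-leucine 236.40 mg; phenol red 59.53 mg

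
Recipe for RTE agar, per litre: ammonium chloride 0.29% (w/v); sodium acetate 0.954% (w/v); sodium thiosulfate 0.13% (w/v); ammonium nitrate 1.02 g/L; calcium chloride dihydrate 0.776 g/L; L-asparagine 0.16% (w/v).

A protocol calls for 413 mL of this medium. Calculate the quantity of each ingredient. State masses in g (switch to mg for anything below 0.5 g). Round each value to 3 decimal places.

Scale factor relative to 1 L: 0.413.
ammonium chloride: 0.29% w/v = 2.9 g/L → 2.9 × 0.413 L = 1.198 g
sodium acetate: 0.954 g per 100 mL × 413 mL ÷ 100 = 3.940 g
sodium thiosulfate: 0.13% w/v = 1.3 g/L → 1.3 × 0.413 L = 0.537 g
ammonium nitrate: 1.02 g/L × 0.413 L = 0.42126 g = 421.260 mg
calcium chloride dihydrate: 0.776 g/L × 0.413 L = 0.320488 g = 320.488 mg
L-asparagine: 0.16% w/v = 1.6 g/L → 1.6 × 0.413 L = 0.661 g

ammonium chloride 1.198 g; sodium acetate 3.940 g; sodium thiosulfate 0.537 g; ammonium nitrate 421.260 mg; calcium chloride dihydrate 320.488 mg; L-asparagine 0.661 g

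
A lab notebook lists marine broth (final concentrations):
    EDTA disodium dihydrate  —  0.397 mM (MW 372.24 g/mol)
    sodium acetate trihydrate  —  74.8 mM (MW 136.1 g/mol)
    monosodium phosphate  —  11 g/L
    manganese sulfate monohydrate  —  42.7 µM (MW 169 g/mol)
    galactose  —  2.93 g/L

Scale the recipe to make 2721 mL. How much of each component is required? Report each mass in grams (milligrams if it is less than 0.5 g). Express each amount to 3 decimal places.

EDTA disodium dihydrate 402.107 mg; sodium acetate trihydrate 27.701 g; monosodium phosphate 29.931 g; manganese sulfate monohydrate 19.636 mg; galactose 7.973 g

Target volume = 2721 mL = 2.721 L.
EDTA disodium dihydrate: 0.397 mmol/L × 372.24 mg/mmol × 2.721 L = 402.107 mg
sodium acetate trihydrate: 74.8 mmol/L × 136.1 g/mol × 2.721 L ÷ 1000 = 27.701 g
monosodium phosphate: 11 g/L × 2.721 L = 29.931 g
manganese sulfate monohydrate: 42.7 µmol/L × 169 g/mol × 2.721 L ÷ 1000 = 19.636 mg
galactose: 2.93 g/L × 2.721 L = 7.973 g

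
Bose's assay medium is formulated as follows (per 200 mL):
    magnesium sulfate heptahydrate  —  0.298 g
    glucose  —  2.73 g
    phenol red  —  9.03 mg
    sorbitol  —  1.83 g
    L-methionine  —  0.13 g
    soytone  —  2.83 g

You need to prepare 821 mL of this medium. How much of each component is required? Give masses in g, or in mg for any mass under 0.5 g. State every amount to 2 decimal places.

magnesium sulfate heptahydrate 1.22 g; glucose 11.21 g; phenol red 37.07 mg; sorbitol 7.51 g; L-methionine 0.53 g; soytone 11.62 g

Ratio of target to recipe volume: 821 / 200 = 4.105.
magnesium sulfate heptahydrate: 0.298 g × (821 mL / 200 mL) = 1.22 g
glucose: 2.73 g × (821 mL / 200 mL) = 11.21 g
phenol red: 9.03 mg × (821 mL / 200 mL) = 37.07 mg
sorbitol: 1.83 g × (821 mL / 200 mL) = 7.51 g
L-methionine: 0.13 g × (821 mL / 200 mL) = 0.53 g
soytone: 2.83 g × (821 mL / 200 mL) = 11.62 g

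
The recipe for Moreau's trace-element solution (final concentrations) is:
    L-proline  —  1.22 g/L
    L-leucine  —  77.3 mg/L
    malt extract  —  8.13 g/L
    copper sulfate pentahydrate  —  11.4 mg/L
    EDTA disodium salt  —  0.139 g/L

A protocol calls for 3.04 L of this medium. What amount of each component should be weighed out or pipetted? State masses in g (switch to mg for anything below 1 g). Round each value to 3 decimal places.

Working volume: 3.04 L.
L-proline: 1.22 g/L × 3.04 L = 3.709 g
L-leucine: 77.3 mg/L × 3.04 L = 234.992 mg
malt extract: 8.13 g/L × 3.04 L = 24.715 g
copper sulfate pentahydrate: 11.4 mg/L × 3.04 L = 34.656 mg
EDTA disodium salt: 0.139 g/L × 3.04 L = 0.42256 g = 422.560 mg

L-proline 3.709 g; L-leucine 234.992 mg; malt extract 24.715 g; copper sulfate pentahydrate 34.656 mg; EDTA disodium salt 422.560 mg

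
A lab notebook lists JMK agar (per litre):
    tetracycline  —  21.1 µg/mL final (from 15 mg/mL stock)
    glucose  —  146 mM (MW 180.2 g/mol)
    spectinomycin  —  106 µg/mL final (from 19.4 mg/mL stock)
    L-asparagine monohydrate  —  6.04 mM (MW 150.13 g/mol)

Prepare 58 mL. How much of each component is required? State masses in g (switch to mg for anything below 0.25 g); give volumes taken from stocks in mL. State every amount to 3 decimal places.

Working volume: 58 mL = 0.058 L.
tetracycline: dilute stock: 21.1 µg/mL × 58 mL ÷ 15000 µg/mL = 0.082 mL
glucose: 146 mmol/L × 180.2 g/mol × 0.058 L ÷ 1000 = 1.526 g
spectinomycin: dilute stock: 106 µg/mL × 58 mL ÷ 19400 µg/mL = 0.317 mL
L-asparagine monohydrate: 6.04 mmol/L × 150.13 mg/mmol × 0.058 L = 52.594 mg

tetracycline 0.082 mL; glucose 1.526 g; spectinomycin 0.317 mL; L-asparagine monohydrate 52.594 mg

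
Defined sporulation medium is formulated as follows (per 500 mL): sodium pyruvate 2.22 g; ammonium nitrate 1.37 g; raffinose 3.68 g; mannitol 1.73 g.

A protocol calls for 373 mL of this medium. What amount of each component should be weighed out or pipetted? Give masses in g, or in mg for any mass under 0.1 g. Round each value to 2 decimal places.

Ratio of target to recipe volume: 373 / 500 = 0.746.
sodium pyruvate: 2.22 g × (373 mL / 500 mL) = 1.66 g
ammonium nitrate: 1.37 g × (373 mL / 500 mL) = 1.02 g
raffinose: 3.68 g × (373 mL / 500 mL) = 2.75 g
mannitol: 1.73 g × (373 mL / 500 mL) = 1.29 g

sodium pyruvate 1.66 g; ammonium nitrate 1.02 g; raffinose 2.75 g; mannitol 1.29 g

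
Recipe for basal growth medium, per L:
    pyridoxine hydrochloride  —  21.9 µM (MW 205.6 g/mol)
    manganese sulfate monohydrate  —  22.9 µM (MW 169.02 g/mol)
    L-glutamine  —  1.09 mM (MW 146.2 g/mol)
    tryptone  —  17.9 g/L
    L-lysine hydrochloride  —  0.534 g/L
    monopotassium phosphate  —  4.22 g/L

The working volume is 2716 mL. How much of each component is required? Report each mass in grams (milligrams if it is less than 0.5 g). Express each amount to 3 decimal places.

Scale factor relative to 1 L: 2.716.
pyridoxine hydrochloride: 21.9 µmol/L × 205.6 g/mol × 2.716 L ÷ 1000 = 12.229 mg
manganese sulfate monohydrate: 22.9 µmol/L × 169.02 g/mol × 2.716 L ÷ 1000 = 10.512 mg
L-glutamine: 1.09 mmol/L × 146.2 mg/mmol × 2.716 L = 432.816 mg
tryptone: 17.9 g/L × 2.716 L = 48.616 g
L-lysine hydrochloride: 0.534 g/L × 2.716 L = 1.450 g
monopotassium phosphate: 4.22 g/L × 2.716 L = 11.462 g

pyridoxine hydrochloride 12.229 mg; manganese sulfate monohydrate 10.512 mg; L-glutamine 432.816 mg; tryptone 48.616 g; L-lysine hydrochloride 1.450 g; monopotassium phosphate 11.462 g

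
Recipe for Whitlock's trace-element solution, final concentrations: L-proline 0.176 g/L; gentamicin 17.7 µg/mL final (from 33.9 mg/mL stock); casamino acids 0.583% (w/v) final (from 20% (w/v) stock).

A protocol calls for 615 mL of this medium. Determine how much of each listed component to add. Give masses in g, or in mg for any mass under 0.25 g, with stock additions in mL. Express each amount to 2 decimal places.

Target volume = 615 mL = 0.615 L.
L-proline: 0.176 g/L × 0.615 L = 0.10824 g = 108.24 mg
gentamicin: V = C2·V2/C1 = 17.7 µg/mL × 615 mL ÷ 33900 µg/mL = 0.32 mL
casamino acids: C1V1 = C2V2 → 0.583% ÷ 20% × 615 mL = 17.93 mL

L-proline 108.24 mg; gentamicin 0.32 mL; casamino acids 17.93 mL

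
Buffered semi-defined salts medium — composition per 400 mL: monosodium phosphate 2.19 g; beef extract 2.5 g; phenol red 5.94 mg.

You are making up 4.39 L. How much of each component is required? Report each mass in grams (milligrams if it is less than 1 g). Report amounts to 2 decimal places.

monosodium phosphate 24.04 g; beef extract 27.44 g; phenol red 65.19 mg

Ratio of target to recipe volume: 4390 / 400 = 10.975.
monosodium phosphate: 2.19 g × (4390 mL / 400 mL) = 24.04 g
beef extract: 2.5 g × (4390 mL / 400 mL) = 27.44 g
phenol red: 5.94 mg × (4390 mL / 400 mL) = 65.19 mg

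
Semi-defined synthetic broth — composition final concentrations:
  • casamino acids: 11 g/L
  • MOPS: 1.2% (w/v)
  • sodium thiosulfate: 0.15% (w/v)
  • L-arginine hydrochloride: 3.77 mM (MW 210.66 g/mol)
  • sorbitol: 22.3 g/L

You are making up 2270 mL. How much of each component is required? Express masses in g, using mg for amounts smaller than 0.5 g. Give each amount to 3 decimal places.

casamino acids 24.970 g; MOPS 27.240 g; sodium thiosulfate 3.405 g; L-arginine hydrochloride 1.803 g; sorbitol 50.621 g

Working volume: 2270 mL = 2.27 L.
casamino acids: 11 g/L × 2.27 L = 24.970 g
MOPS: 1.2 g per 100 mL × 2270 mL ÷ 100 = 27.240 g
sodium thiosulfate: 0.15% w/v = 1.5 g/L → 1.5 × 2.27 L = 3.405 g
L-arginine hydrochloride: 3.77 mmol/L × 210.66 g/mol × 2.27 L ÷ 1000 = 1.803 g
sorbitol: 22.3 g/L × 2.27 L = 50.621 g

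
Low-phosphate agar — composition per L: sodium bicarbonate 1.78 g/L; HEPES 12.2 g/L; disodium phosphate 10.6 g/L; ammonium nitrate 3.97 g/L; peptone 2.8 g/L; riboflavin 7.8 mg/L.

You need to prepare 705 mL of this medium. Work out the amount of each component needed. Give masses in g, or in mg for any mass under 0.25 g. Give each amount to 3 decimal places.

sodium bicarbonate 1.255 g; HEPES 8.601 g; disodium phosphate 7.473 g; ammonium nitrate 2.799 g; peptone 1.974 g; riboflavin 5.499 mg

Target volume = 705 mL = 0.705 L.
sodium bicarbonate: 1.78 g/L × 0.705 L = 1.255 g
HEPES: 12.2 g/L × 0.705 L = 8.601 g
disodium phosphate: 10.6 g/L × 0.705 L = 7.473 g
ammonium nitrate: 3.97 g/L × 0.705 L = 2.799 g
peptone: 2.8 g/L × 0.705 L = 1.974 g
riboflavin: 7.8 mg/L × 0.705 L = 5.499 mg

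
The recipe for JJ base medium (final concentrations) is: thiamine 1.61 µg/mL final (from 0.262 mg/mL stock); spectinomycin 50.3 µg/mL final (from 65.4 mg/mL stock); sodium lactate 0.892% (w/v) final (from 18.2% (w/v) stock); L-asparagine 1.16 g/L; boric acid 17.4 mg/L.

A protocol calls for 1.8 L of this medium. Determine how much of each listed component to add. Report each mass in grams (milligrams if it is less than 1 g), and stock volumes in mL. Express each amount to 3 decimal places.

thiamine 11.061 mL; spectinomycin 1.384 mL; sodium lactate 88.220 mL; L-asparagine 2.088 g; boric acid 31.320 mg

Scale factor relative to 1 L: 1.8.
thiamine: V = C2·V2/C1 = 1.61 µg/mL × 1800 mL ÷ 262 µg/mL = 11.061 mL
spectinomycin: C1V1 = C2V2 → 50.3 µg/mL × 1800 mL ÷ 65400 µg/mL = 1.384 mL
sodium lactate: C1V1 = C2V2 → 0.892% ÷ 18.2% × 1800 mL = 88.220 mL
L-asparagine: 1.16 g/L × 1.8 L = 2.088 g
boric acid: 17.4 mg/L × 1.8 L = 31.320 mg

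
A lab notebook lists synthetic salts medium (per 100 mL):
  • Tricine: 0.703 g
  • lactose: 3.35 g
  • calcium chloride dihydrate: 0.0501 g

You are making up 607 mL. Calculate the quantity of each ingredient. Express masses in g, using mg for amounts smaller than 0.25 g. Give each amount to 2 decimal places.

Tricine 4.27 g; lactose 20.33 g; calcium chloride dihydrate 0.30 g

Ratio of target to recipe volume: 607 / 100 = 6.07.
Tricine: 0.703 g × (607 mL / 100 mL) = 4.27 g
lactose: 3.35 g × (607 mL / 100 mL) = 20.33 g
calcium chloride dihydrate: 0.0501 g × (607 mL / 100 mL) = 0.30 g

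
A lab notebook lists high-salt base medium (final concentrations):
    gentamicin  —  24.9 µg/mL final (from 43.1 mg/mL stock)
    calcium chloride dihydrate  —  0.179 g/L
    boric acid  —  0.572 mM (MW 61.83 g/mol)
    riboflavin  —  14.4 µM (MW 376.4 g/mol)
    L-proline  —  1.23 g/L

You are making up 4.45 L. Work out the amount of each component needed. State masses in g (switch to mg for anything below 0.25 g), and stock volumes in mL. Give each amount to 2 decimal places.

Scale factor relative to 1 L: 4.45.
gentamicin: V = C2·V2/C1 = 24.9 µg/mL × 4450 mL ÷ 43100 µg/mL = 2.57 mL
calcium chloride dihydrate: 0.179 g/L × 4.45 L = 0.80 g
boric acid: 0.572 mmol/L × 61.83 mg/mmol × 4.45 L = 157.38 mg
riboflavin: 14.4 µmol/L × 376.4 g/mol × 4.45 L ÷ 1000 = 24.12 mg
L-proline: 1.23 g/L × 4.45 L = 5.47 g

gentamicin 2.57 mL; calcium chloride dihydrate 0.80 g; boric acid 157.38 mg; riboflavin 24.12 mg; L-proline 5.47 g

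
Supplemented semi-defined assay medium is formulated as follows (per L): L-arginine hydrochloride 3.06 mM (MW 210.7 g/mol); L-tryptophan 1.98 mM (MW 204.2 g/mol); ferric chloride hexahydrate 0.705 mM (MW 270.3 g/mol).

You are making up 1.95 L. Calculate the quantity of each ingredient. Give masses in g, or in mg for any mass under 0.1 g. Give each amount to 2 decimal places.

Scale factor relative to 1 L: 1.95.
L-arginine hydrochloride: 3.06 mmol/L × 210.7 g/mol × 1.95 L ÷ 1000 = 1.26 g
L-tryptophan: 1.98 mmol/L × 204.2 g/mol × 1.95 L ÷ 1000 = 0.79 g
ferric chloride hexahydrate: 0.705 mmol/L × 270.3 g/mol × 1.95 L ÷ 1000 = 0.37 g

L-arginine hydrochloride 1.26 g; L-tryptophan 0.79 g; ferric chloride hexahydrate 0.37 g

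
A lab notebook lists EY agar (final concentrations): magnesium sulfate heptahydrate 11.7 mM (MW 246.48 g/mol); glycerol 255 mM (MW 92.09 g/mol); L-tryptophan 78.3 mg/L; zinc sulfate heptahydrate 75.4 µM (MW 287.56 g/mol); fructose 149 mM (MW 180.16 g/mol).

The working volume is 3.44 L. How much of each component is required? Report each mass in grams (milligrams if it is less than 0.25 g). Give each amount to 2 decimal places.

magnesium sulfate heptahydrate 9.92 g; glycerol 80.78 g; L-tryptophan 0.27 g; zinc sulfate heptahydrate 74.59 mg; fructose 92.34 g

Working volume: 3.44 L.
magnesium sulfate heptahydrate: 11.7 mmol/L × 246.48 g/mol × 3.44 L ÷ 1000 = 9.92 g
glycerol: 255 mmol/L × 92.09 g/mol × 3.44 L ÷ 1000 = 80.78 g
L-tryptophan: 78.3 mg/L × 3.44 L = 269.352 mg = 0.27 g
zinc sulfate heptahydrate: 75.4 µmol/L × 287.56 g/mol × 3.44 L ÷ 1000 = 74.59 mg
fructose: 149 mmol/L × 180.16 g/mol × 3.44 L ÷ 1000 = 92.34 g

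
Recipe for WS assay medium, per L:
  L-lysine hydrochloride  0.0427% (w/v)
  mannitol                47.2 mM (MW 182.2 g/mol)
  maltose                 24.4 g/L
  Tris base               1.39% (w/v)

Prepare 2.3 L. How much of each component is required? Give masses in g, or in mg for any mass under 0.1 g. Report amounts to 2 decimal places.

L-lysine hydrochloride 0.98 g; mannitol 19.78 g; maltose 56.12 g; Tris base 31.97 g

Scale factor relative to 1 L: 2.3.
L-lysine hydrochloride: 0.0427% w/v = 0.427 g/L → 0.427 × 2.3 L = 0.98 g
mannitol: 47.2 mmol/L × 182.2 g/mol × 2.3 L ÷ 1000 = 19.78 g
maltose: 24.4 g/L × 2.3 L = 56.12 g
Tris base: 1.39 g per 100 mL × 2300 mL ÷ 100 = 31.97 g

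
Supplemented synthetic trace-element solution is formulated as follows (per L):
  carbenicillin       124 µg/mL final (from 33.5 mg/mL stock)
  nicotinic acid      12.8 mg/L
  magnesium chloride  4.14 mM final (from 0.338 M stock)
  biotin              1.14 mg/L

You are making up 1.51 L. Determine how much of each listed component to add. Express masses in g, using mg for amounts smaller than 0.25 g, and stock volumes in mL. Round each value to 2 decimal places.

Working volume: 1.51 L.
carbenicillin: C1V1 = C2V2 → 124 µg/mL × 1510 mL ÷ 33500 µg/mL = 5.59 mL
nicotinic acid: 12.8 mg/L × 1.51 L = 19.33 mg
magnesium chloride: C1V1 = C2V2 → 4.14 mM × 1510 mL ÷ 338 mM = 18.50 mL
biotin: 1.14 mg/L × 1.51 L = 1.72 mg

carbenicillin 5.59 mL; nicotinic acid 19.33 mg; magnesium chloride 18.50 mL; biotin 1.72 mg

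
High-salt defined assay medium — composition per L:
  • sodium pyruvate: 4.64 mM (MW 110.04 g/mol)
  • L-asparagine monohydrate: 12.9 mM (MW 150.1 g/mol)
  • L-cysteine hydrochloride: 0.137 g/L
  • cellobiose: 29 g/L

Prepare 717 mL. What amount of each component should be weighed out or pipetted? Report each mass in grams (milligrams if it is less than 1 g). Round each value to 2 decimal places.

sodium pyruvate 366.09 mg; L-asparagine monohydrate 1.39 g; L-cysteine hydrochloride 98.23 mg; cellobiose 20.79 g

Target volume = 717 mL = 0.717 L.
sodium pyruvate: 4.64 mmol/L × 110.04 mg/mmol × 0.717 L = 366.09 mg
L-asparagine monohydrate: 12.9 mmol/L × 150.1 g/mol × 0.717 L ÷ 1000 = 1.39 g
L-cysteine hydrochloride: 0.137 g/L × 0.717 L = 0.098229 g = 98.23 mg
cellobiose: 29 g/L × 0.717 L = 20.79 g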